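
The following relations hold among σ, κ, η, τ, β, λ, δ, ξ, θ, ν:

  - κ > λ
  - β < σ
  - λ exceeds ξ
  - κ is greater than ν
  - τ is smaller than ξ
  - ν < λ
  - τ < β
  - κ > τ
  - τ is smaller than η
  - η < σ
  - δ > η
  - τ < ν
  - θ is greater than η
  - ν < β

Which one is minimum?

Chaining upward from τ: directly above it, ν, ξ, β, η, κ; then λ, δ, σ, θ.
That covers every other element, and nothing is given below τ, so τ is the minimum.

τ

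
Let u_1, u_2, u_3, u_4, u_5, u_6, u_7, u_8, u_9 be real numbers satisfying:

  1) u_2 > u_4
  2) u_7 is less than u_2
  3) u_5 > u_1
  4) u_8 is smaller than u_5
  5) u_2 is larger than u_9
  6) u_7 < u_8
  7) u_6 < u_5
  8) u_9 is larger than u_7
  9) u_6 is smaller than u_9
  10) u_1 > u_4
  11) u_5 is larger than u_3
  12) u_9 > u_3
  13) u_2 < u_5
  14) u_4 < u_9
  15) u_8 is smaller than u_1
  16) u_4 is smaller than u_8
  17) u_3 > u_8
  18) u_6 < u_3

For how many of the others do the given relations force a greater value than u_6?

4

Directly above u_6: u_3, u_9, u_5.
One step further: u_2 (4 so far).
Nothing else is reachable above u_6; 4 in all.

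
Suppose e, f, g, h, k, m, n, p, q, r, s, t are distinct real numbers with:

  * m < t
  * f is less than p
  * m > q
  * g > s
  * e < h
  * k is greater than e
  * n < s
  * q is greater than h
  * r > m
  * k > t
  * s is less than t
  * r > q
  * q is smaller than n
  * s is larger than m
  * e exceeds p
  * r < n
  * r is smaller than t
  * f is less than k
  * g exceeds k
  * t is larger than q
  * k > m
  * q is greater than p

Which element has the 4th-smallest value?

h

Chaining the given pairs: f < p < e < h < q < m < r < n < s < t < k < g.
The 4th smallest is h.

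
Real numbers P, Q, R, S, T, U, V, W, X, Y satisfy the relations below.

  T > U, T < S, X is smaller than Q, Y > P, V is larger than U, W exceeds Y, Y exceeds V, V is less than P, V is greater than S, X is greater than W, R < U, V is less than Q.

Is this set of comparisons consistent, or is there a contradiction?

consistent

Every relation is compatible with R < U < T < S < V < P < Y < W < X < Q; the set is consistent.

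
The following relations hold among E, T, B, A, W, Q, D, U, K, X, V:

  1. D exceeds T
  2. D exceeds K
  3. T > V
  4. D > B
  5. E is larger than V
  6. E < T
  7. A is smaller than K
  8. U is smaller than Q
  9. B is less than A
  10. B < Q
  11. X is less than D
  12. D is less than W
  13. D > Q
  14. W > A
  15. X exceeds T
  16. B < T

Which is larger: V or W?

W

V < E < T < X < D < W, by transitivity through E, T, X, D.
So V < W; W is the larger of the two.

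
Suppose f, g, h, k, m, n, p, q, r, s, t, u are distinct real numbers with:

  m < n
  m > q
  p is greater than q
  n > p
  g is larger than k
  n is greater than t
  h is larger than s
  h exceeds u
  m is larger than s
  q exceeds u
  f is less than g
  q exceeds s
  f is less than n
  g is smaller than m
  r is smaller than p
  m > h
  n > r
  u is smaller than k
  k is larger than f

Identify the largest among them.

n

Chaining downward from n: directly below it, r, f, t, p, m; then s, h, g, q; then u, k.
That covers every other element, and nothing is given above n, so n is the largest.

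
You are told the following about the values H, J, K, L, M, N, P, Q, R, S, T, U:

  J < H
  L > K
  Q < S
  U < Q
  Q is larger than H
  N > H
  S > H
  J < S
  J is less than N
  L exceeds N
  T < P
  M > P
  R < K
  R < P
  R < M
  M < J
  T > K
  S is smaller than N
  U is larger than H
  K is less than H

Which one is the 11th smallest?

N

Piecing the relations together gives one ordering: R < K < T < P < M < J < H < U < Q < S < N < L.
The 11th smallest is N.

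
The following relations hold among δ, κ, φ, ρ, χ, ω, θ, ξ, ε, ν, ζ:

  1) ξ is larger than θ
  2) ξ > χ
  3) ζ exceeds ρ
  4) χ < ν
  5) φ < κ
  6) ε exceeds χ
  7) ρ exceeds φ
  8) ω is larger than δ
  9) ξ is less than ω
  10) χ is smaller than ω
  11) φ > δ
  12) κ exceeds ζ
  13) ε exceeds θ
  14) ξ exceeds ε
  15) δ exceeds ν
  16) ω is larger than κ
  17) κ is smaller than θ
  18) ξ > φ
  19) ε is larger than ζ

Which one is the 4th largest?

θ

Piecing the relations together gives one ordering: χ < ν < δ < φ < ρ < ζ < κ < θ < ε < ξ < ω.
The 4th largest is θ.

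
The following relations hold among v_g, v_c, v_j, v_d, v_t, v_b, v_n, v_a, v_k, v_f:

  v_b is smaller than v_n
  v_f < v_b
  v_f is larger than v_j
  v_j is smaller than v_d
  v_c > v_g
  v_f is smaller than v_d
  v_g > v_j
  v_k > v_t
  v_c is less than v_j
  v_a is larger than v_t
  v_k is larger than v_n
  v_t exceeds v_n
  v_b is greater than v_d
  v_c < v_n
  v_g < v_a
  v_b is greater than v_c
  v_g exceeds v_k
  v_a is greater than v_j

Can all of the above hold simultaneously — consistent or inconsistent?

inconsistent

We have v_g < v_c stated directly, yet also v_c < v_j < v_f < v_d < v_b < v_n < v_t < v_k < v_g by chaining the others — so v_c < v_g. Contradiction.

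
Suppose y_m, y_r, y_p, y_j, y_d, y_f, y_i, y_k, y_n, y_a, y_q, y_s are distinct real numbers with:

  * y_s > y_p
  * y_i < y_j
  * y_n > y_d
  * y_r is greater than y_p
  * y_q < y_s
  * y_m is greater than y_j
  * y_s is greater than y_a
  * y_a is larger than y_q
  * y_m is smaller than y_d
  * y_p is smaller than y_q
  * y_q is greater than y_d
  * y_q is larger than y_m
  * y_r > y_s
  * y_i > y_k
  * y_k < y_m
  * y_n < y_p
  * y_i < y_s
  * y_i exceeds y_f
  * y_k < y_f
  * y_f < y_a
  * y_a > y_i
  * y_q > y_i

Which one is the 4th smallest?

Piecing the relations together gives one ordering: y_k < y_f < y_i < y_j < y_m < y_d < y_n < y_p < y_q < y_a < y_s < y_r.
Counting 4 from the smallest end gives y_j.

y_j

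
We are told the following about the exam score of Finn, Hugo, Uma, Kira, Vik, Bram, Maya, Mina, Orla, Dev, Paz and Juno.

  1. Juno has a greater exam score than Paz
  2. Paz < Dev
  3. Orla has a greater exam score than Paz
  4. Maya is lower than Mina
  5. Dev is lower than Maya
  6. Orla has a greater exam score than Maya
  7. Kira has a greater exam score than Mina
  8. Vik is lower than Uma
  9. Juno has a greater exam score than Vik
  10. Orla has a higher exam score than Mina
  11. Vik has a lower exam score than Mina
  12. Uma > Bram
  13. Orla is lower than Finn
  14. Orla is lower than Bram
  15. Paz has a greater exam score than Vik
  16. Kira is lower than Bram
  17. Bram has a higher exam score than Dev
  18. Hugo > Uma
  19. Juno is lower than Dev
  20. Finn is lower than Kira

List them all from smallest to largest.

Vik < Paz < Juno < Dev < Maya < Mina < Orla < Finn < Kira < Bram < Uma < Hugo

Each adjacent pair is fixed by a given relation: Vik < Paz; Paz < Juno; Juno < Dev; Dev < Maya; Maya < Mina; Mina < Orla; Orla < Finn; Finn < Kira; Kira < Bram; Bram < Uma; Uma < Hugo. Chaining them end to end gives the full order.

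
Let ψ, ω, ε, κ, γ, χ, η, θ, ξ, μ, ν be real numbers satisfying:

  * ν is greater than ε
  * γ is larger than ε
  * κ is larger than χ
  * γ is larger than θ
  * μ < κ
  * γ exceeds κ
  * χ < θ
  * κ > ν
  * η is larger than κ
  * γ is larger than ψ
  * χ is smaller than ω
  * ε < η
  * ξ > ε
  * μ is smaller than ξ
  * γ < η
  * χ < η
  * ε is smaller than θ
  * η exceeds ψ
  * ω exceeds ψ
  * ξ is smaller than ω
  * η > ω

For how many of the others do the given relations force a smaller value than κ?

4

From κ the given relations immediately reach ν, χ, μ.
From those, ε — 4 in total.
No other element is forced below κ by the given relations, so the count is 4.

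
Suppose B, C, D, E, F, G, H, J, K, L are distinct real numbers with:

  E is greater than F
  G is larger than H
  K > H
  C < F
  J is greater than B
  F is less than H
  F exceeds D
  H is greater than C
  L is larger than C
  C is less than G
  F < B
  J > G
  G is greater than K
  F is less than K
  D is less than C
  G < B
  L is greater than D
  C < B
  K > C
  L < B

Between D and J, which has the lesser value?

D

Following the relations from D: D < C < F < H < K < G < B < J.
So D < J; D is the smaller of the two.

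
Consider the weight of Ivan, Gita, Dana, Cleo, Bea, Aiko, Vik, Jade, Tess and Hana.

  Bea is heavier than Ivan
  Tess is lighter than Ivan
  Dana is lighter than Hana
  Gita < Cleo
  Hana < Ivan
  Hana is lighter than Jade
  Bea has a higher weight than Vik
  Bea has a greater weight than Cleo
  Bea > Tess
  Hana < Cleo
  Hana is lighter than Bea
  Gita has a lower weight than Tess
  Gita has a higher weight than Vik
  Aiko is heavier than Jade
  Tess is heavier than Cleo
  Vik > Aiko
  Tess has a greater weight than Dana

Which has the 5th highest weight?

The consecutive relations fix a unique order: Dana < Hana < Jade < Aiko < Vik < Gita < Cleo < Tess < Ivan < Bea.
Counting 5 from the largest end gives Gita.

Gita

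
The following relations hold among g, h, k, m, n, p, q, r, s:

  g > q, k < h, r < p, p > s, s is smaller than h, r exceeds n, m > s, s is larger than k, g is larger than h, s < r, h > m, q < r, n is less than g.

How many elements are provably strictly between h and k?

2

Chaining upward from k reaches: s, m, r, g, p.
Chaining downward from h reaches: s, m.
Strictly between k and h are those in both lists: s, m — 2 elements.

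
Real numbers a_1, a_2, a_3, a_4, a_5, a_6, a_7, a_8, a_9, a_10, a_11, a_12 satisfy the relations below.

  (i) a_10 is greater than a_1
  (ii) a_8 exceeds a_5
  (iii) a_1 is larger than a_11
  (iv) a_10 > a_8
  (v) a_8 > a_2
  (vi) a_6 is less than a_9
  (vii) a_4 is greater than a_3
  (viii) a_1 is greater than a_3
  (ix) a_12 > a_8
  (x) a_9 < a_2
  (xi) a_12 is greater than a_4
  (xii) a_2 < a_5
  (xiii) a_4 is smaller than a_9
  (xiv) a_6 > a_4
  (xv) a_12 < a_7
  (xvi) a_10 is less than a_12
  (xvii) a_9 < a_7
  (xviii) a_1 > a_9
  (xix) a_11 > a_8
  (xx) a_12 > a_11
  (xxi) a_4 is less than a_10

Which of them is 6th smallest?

a_5

The consecutive relations fix a unique order: a_3 < a_4 < a_6 < a_9 < a_2 < a_5 < a_8 < a_11 < a_1 < a_10 < a_12 < a_7.
Counting 6 from the smallest end gives a_5.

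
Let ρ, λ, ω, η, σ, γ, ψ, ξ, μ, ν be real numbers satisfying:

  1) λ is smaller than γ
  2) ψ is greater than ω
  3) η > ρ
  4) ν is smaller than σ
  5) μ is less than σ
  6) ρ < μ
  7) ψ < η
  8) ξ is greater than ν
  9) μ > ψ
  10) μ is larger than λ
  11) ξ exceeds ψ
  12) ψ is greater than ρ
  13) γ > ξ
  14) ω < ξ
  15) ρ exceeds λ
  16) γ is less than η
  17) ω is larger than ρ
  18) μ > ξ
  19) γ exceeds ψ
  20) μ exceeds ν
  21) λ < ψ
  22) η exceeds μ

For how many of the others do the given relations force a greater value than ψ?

5

Directly above ψ: ξ, μ, γ, η.
One step further: σ (5 so far).
Nothing else is reachable above ψ; 5 in all.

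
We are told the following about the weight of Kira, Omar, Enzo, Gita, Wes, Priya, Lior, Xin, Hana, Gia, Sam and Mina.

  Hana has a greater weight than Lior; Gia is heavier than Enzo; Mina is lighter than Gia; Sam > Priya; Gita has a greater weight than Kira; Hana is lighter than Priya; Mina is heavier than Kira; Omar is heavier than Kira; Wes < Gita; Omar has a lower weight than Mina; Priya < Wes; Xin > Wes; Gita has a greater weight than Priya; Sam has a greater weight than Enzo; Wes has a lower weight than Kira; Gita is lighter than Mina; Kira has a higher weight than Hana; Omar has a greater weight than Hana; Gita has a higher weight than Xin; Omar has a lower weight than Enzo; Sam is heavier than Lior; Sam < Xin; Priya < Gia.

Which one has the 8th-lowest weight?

Chaining the given pairs: Lior < Hana < Priya < Wes < Kira < Omar < Enzo < Sam < Xin < Gita < Mina < Gia.
Counting 8 from the smallest end gives Sam.

Sam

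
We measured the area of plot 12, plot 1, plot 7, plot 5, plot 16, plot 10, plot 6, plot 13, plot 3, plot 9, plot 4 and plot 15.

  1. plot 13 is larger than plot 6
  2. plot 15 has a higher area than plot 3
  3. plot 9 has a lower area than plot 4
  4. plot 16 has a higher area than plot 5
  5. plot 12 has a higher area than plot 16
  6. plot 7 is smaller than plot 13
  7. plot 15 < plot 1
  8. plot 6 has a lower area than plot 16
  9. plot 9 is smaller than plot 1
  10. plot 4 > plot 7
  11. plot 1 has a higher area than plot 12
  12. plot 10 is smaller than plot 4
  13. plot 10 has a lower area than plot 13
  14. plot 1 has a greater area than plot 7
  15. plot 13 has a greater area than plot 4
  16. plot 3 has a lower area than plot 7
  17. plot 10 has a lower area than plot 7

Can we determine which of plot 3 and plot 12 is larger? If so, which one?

undetermined

Following every chain through plot 3: above plot 3 we get plot 7, plot 4, plot 15, plot 13, plot 1.
plot 12 is not reached, and no chain runs the other way from plot 12 to plot 3.
So the given relations leave the order of plot 3 and plot 12 undetermined.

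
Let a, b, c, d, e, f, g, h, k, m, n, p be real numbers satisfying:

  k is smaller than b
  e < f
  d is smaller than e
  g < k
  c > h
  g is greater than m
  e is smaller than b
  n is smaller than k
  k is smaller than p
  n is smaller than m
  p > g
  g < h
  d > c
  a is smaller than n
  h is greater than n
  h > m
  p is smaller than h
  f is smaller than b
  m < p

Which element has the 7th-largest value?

Chaining the given pairs: a < n < m < g < k < p < h < c < d < e < f < b.
The 7th largest is p.

p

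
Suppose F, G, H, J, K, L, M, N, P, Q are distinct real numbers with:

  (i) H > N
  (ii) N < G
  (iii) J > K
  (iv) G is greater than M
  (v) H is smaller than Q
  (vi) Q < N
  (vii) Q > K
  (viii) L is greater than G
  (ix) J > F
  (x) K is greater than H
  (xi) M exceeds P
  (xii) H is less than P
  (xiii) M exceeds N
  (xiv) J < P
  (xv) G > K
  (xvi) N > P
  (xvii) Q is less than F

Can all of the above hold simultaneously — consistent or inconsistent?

inconsistent

Chaining the given relations yields H < K < Q < F < J < P < N, so H < N. But one relation states N < H. These cannot both hold.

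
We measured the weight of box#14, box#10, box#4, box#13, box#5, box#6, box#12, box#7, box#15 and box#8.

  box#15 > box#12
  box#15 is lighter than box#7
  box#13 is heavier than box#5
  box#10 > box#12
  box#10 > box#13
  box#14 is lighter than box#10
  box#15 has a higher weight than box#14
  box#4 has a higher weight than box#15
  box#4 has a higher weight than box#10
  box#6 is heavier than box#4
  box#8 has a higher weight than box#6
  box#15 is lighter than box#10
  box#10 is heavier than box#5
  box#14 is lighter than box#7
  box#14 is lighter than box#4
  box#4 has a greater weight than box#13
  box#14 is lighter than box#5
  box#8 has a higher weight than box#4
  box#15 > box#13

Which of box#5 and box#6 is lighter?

box#5

Chaining the given relations: box#5 < box#13 < box#15 < box#10 < box#4 < box#6.
So box#5 < box#6; box#5 is the lighter of the two.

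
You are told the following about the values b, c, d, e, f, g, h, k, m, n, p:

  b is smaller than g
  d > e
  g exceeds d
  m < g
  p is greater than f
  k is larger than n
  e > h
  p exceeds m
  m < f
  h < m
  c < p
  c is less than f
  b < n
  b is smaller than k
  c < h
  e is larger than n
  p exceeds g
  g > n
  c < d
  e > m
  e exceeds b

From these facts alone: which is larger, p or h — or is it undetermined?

p

Following the relations from h: h < m < e < d < g < p.
So p is larger.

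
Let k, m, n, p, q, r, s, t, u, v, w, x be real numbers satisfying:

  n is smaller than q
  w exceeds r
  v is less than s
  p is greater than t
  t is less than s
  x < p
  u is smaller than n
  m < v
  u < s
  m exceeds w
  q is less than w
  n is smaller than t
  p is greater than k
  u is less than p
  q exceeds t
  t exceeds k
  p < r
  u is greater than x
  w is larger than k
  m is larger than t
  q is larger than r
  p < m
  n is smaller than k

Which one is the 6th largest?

r

The consecutive relations fix a unique order: x < u < n < k < t < p < r < q < w < m < v < s.
The 6th largest is r.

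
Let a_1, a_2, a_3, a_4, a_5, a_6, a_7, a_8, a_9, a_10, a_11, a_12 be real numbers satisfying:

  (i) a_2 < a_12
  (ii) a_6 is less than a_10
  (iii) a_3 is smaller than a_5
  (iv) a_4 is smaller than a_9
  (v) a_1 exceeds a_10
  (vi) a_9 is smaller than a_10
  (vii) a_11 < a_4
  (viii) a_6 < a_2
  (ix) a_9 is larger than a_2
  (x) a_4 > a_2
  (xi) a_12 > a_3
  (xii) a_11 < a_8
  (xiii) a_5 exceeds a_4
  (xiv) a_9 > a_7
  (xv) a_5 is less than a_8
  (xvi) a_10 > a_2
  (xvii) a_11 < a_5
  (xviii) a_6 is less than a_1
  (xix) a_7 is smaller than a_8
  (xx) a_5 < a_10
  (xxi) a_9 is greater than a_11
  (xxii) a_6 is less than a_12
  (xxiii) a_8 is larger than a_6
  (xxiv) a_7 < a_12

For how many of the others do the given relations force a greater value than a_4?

5

From a_4 the given relations immediately reach a_9, a_5.
From those, a_10, a_8 — 4 in total.
From those, a_1 — 5 in total.
Nothing else is reachable above a_4; 5 in all.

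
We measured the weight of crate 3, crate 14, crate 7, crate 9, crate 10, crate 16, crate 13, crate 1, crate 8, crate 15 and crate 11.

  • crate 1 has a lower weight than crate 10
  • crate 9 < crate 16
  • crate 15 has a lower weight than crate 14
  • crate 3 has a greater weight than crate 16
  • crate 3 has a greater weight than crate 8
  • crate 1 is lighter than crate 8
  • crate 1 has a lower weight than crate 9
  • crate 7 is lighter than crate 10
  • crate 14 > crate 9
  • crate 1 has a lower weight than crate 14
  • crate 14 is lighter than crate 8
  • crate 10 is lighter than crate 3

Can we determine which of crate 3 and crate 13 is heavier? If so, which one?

undetermined

Following every chain through crate 13: nothing is chained to crate 13.
crate 3 is not reached, and no chain runs the other way from crate 3 to crate 13.
So the given relations leave the order of crate 13 and crate 3 undetermined.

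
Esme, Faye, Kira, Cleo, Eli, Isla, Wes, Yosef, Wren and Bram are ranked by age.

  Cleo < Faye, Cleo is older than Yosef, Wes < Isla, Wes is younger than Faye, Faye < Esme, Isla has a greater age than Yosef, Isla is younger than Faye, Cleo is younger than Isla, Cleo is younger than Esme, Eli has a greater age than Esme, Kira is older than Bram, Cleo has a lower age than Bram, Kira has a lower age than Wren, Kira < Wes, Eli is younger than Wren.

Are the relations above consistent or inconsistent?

consistent

Every relation is compatible with Yosef < Cleo < Bram < Kira < Wes < Isla < Faye < Esme < Eli < Wren; the set is consistent.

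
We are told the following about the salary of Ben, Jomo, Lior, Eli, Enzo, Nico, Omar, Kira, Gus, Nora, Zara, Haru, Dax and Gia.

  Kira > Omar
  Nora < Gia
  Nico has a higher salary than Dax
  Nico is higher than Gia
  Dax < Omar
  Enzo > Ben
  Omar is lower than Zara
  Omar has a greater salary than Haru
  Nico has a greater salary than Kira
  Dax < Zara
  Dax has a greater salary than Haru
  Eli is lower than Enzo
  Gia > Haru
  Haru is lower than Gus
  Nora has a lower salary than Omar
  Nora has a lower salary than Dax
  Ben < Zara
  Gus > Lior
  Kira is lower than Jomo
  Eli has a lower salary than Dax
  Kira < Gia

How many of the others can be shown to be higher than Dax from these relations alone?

6

The elements the relations force above Dax are Omar, Kira, Jomo, Gia, Nico, Zara — no chain reaches any other.
That is 6.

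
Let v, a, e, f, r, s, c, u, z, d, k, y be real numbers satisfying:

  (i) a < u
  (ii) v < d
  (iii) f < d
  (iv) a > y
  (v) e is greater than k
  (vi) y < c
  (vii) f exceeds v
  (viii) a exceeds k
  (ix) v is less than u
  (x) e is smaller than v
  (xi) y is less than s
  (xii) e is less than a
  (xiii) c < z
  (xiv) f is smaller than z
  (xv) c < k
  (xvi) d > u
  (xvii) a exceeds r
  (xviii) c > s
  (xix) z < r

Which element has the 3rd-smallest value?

c

Piecing the relations together gives one ordering: y < s < c < k < e < v < f < z < r < a < u < d.
The 3rd smallest is c.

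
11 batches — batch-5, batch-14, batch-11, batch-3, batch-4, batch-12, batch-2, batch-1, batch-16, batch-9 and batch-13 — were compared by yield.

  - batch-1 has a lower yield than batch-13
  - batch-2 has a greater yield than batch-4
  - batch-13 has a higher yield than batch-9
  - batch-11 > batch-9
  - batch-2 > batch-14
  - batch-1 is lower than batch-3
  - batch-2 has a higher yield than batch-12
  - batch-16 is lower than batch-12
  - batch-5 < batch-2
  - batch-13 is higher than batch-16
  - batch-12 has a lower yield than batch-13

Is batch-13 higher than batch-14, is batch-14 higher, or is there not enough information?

Following every chain through batch-14: above batch-14 we get batch-2.
batch-13 is not reached, and no chain runs the other way from batch-13 to batch-14.
So the given relations leave the order of batch-14 and batch-13 undetermined.

undetermined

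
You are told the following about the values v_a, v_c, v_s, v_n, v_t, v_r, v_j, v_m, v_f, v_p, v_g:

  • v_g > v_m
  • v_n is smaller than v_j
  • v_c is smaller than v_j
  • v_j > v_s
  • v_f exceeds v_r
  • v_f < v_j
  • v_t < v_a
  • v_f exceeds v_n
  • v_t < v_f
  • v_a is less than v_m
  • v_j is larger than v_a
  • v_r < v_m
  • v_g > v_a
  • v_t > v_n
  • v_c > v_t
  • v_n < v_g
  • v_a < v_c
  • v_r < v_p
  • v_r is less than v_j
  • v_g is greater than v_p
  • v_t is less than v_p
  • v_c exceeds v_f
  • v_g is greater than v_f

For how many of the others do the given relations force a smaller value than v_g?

Directly below v_g: v_n, v_f, v_a, v_p, v_m.
One step further: v_t, v_r (7 so far).
No other element is forced below v_g by the given relations, so the count is 7.

7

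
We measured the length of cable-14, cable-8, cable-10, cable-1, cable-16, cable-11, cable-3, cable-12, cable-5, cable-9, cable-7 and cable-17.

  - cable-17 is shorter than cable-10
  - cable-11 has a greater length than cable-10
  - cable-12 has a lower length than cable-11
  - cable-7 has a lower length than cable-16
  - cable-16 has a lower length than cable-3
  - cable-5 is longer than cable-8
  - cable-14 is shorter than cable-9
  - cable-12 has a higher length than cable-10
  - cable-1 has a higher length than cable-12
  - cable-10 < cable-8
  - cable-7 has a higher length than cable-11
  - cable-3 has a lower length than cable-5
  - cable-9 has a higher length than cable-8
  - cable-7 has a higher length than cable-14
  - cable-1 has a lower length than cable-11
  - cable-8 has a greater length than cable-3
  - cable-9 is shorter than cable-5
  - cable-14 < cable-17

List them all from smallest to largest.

cable-14 < cable-17 < cable-10 < cable-12 < cable-1 < cable-11 < cable-7 < cable-16 < cable-3 < cable-8 < cable-9 < cable-5

Each adjacent pair is fixed by a given relation: cable-14 < cable-17; cable-17 < cable-10; cable-10 < cable-12; cable-12 < cable-1; cable-1 < cable-11; cable-11 < cable-7; cable-7 < cable-16; cable-16 < cable-3; cable-3 < cable-8; cable-8 < cable-9; cable-9 < cable-5. Chaining them end to end gives the full order.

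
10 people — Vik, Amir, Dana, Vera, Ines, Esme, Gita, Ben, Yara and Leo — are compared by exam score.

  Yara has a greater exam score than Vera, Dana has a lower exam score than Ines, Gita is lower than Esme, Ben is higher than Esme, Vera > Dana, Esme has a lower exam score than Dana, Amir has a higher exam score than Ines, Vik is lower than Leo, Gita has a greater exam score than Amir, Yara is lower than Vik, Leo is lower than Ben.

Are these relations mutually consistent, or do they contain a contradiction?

Chaining the given relations yields Ines < Amir < Gita < Esme < Dana, so Ines < Dana. But one relation states Dana < Ines. These cannot both hold.

inconsistent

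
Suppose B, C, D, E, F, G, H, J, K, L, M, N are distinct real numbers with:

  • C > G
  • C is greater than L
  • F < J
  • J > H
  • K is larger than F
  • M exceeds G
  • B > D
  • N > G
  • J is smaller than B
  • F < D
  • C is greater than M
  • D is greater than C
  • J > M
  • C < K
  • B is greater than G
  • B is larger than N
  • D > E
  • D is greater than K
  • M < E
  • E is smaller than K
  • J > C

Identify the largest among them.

G is not greatest since G < C; F is not greatest since F < D; L is not greatest since L < C; M is not greatest since M < E; E is not greatest since E < D; C is not greatest since C < K; N is not greatest since N < B; K is not greatest since K < D; H is not greatest since H < J; D is not greatest since D < B; J is not greatest since J < B.
Only B has nothing above it, so B is the largest.

B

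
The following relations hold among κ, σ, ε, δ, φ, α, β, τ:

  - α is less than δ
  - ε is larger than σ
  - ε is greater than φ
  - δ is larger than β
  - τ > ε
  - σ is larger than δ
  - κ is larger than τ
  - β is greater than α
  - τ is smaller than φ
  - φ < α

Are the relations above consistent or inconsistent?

inconsistent

Chaining the given relations yields φ < α < β < δ < σ < ε < τ, so φ < τ. But one relation states τ < φ. These cannot both hold.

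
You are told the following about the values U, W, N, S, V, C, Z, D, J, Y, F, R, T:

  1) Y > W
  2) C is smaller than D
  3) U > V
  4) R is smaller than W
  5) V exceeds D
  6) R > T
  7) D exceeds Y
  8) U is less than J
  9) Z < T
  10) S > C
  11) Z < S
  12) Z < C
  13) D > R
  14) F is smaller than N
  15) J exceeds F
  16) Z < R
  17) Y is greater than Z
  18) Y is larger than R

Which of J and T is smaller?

T < R and R < Y give T < Y.
With Y < D: T < R < Y < D.
With D < V: T < R < Y < D < V.
Then V < U extends the chain to U.
Then U < J extends the chain to J.
So T < J; T is the smaller of the two.

T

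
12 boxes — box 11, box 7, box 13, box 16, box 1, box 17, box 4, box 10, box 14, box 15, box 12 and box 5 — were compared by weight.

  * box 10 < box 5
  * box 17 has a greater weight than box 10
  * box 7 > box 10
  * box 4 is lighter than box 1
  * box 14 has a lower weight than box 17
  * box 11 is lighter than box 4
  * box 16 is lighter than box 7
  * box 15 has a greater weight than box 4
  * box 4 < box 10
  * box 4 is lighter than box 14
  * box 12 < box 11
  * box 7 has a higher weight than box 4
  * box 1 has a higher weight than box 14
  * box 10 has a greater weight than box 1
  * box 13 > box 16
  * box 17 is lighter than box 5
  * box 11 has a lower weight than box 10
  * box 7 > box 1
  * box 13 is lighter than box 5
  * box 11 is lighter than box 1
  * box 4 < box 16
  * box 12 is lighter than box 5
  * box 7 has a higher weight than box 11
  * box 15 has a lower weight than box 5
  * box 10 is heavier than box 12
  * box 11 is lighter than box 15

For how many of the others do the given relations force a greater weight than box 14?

The elements the relations force above box 14 are box 1, box 10, box 17, box 7, box 5 — no chain reaches any other.
That is 5.

5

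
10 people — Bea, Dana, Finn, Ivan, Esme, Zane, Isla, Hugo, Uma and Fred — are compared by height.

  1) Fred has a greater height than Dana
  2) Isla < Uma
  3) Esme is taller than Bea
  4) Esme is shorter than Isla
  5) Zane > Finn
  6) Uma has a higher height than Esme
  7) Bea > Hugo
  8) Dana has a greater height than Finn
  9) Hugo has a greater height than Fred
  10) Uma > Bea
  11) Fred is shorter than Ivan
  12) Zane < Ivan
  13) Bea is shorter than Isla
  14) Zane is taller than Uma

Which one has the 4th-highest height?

Isla

The consecutive relations fix a unique order: Finn < Dana < Fred < Hugo < Bea < Esme < Isla < Uma < Zane < Ivan.
Counting 4 from the largest end gives Isla.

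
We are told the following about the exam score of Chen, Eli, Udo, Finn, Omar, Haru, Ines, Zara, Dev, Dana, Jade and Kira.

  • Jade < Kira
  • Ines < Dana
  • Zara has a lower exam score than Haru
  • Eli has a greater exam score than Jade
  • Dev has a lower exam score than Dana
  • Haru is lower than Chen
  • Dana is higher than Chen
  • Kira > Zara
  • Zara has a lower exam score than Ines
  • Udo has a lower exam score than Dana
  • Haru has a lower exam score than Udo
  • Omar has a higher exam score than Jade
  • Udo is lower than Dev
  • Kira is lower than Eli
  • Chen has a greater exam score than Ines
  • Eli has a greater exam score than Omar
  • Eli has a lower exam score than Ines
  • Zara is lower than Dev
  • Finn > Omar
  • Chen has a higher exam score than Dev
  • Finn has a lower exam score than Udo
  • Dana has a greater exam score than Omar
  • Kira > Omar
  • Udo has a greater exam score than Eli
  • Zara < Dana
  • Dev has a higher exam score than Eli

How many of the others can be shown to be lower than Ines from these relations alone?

5

Directly below Ines: Zara, Eli.
One step further: Jade, Omar, Kira (5 so far).
No other element is forced below Ines by the given relations, so the count is 5.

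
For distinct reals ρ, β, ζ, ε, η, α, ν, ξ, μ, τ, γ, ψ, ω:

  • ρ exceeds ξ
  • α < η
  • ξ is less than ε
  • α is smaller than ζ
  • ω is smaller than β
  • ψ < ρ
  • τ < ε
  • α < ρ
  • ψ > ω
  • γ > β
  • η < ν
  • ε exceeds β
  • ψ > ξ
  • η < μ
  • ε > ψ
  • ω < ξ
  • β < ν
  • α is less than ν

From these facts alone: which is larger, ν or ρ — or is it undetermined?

Following every chain through ρ: below ρ we get ω, ξ, α, ψ.
ν is not reached, and no chain runs the other way from ν to ρ.
So the given relations leave the order of ρ and ν undetermined.

undetermined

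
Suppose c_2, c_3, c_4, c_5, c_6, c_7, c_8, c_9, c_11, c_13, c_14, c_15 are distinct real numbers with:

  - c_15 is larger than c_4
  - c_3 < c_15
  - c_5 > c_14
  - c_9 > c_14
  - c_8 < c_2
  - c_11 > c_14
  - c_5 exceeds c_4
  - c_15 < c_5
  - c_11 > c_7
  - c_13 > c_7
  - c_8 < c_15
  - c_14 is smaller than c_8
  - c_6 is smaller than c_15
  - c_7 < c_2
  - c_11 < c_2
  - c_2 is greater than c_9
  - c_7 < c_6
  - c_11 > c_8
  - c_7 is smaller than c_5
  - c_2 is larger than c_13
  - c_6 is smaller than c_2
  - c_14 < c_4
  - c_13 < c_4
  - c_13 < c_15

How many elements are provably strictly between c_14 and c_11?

1

Chaining upward from c_14 reaches: c_9, c_8, c_4, c_15, c_2, c_5.
Chaining downward from c_11 reaches: c_7, c_8.
Strictly between c_14 and c_11 are those in both lists: c_8 — 1 element.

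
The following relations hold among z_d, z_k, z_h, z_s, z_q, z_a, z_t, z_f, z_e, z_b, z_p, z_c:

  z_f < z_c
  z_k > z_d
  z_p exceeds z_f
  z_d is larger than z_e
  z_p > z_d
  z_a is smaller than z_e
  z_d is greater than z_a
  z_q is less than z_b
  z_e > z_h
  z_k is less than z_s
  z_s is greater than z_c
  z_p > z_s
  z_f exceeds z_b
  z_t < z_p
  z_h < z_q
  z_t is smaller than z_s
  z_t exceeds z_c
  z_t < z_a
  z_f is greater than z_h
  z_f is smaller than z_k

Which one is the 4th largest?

z_d

Chaining the given pairs: z_h < z_q < z_b < z_f < z_c < z_t < z_a < z_e < z_d < z_k < z_s < z_p.
The 4th largest is z_d.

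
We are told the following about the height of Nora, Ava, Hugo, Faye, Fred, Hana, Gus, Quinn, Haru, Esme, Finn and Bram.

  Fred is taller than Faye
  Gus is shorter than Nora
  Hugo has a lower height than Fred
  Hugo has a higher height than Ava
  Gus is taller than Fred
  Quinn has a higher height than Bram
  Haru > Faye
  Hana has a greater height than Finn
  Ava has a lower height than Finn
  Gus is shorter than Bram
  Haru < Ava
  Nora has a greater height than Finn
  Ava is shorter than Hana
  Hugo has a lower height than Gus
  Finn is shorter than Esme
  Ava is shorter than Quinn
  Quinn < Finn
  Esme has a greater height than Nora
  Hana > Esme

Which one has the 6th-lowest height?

Gus

Chaining the given pairs: Faye < Haru < Ava < Hugo < Fred < Gus < Bram < Quinn < Finn < Nora < Esme < Hana.
Counting 6 from the smallest end gives Gus.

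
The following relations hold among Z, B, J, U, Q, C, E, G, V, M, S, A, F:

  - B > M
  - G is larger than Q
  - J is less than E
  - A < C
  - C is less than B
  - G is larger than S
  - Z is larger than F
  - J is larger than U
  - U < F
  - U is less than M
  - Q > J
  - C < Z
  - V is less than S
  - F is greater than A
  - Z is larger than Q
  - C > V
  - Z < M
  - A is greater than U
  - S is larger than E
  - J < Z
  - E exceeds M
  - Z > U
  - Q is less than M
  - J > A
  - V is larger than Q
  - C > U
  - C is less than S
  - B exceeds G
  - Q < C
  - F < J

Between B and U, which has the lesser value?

U

Link the given pairs in sequence: U < A; A < F; F < J; J < Q; Q < V; V < C; C < Z; Z < M; M < E; E < S; S < G; G < B.
Together: U < A < F < J < Q < V < C < Z < M < E < S < G < B.
So U < B; U is the smaller of the two.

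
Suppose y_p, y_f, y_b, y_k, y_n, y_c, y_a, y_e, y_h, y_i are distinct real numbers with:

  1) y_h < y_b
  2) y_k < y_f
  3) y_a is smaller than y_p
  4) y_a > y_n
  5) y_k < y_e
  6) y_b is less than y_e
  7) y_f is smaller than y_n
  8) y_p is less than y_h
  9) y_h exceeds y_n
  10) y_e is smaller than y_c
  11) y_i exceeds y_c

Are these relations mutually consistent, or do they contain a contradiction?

The single ordering y_k < y_f < y_n < y_a < y_p < y_h < y_b < y_e < y_c < y_i satisfies every listed relation, so no contradiction arises.

consistent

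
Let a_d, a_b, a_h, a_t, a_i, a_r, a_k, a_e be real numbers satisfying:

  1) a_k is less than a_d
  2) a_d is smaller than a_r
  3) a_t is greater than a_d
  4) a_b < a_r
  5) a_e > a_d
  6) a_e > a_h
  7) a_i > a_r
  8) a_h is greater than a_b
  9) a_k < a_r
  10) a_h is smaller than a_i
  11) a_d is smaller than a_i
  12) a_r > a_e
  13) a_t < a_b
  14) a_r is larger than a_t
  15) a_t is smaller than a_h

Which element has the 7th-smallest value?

Chaining the given pairs: a_k < a_d < a_t < a_b < a_h < a_e < a_r < a_i.
The 7th smallest is a_r.

a_r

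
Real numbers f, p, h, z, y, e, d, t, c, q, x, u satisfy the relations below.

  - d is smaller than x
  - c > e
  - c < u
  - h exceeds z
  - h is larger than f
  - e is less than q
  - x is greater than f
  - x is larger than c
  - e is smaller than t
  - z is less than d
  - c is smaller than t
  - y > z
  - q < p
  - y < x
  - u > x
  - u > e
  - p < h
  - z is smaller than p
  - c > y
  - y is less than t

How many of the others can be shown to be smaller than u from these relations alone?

The elements the relations force below u are z, e, f, d, y, c, x — no chain reaches any other.
That is 7.

7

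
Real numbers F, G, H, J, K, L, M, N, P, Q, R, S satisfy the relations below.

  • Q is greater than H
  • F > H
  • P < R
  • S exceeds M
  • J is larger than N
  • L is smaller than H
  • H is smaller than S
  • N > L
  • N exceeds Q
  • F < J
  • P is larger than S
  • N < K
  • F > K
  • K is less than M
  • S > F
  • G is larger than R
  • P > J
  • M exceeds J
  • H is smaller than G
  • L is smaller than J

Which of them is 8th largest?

K

The consecutive relations fix a unique order: L < H < Q < N < K < F < J < M < S < P < R < G.
Counting 8 from the largest end gives K.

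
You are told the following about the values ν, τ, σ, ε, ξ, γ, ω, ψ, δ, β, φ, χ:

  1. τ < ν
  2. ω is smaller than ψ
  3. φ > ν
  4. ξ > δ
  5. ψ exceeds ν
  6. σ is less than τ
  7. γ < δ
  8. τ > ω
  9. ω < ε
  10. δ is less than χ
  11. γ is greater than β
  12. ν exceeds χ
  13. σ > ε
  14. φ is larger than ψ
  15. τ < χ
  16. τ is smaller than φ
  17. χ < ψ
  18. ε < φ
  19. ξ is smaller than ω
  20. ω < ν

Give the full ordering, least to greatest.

The consecutive links are each given: β < γ; γ < δ; δ < ξ; ξ < ω; ω < ε; ε < σ; σ < τ; τ < χ; χ < ν; ν < ψ; ψ < φ.

β < γ < δ < ξ < ω < ε < σ < τ < χ < ν < ψ < φ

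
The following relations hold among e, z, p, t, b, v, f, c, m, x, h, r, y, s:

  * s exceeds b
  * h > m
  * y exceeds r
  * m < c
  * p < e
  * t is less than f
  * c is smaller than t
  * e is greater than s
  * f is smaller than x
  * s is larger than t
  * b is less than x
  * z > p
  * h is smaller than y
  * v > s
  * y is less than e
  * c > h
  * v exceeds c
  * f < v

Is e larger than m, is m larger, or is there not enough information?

Link the given pairs in sequence: m < h; h < c; c < t; t < s; s < e.
Together: m < h < c < t < s < e.
So e is larger.

e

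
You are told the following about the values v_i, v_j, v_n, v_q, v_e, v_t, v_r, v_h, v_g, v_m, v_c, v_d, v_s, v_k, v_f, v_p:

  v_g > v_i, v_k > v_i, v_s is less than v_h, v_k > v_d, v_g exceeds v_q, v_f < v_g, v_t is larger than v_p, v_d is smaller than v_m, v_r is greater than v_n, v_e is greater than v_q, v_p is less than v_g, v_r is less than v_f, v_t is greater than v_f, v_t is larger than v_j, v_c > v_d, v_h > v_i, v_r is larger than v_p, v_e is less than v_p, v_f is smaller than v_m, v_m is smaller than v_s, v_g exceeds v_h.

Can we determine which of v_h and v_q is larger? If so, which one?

v_h

v_q < v_e < v_p < v_r < v_f < v_m < v_s < v_h, by transitivity through v_e, v_p, v_r, v_f, v_m, v_s.
So v_h is larger.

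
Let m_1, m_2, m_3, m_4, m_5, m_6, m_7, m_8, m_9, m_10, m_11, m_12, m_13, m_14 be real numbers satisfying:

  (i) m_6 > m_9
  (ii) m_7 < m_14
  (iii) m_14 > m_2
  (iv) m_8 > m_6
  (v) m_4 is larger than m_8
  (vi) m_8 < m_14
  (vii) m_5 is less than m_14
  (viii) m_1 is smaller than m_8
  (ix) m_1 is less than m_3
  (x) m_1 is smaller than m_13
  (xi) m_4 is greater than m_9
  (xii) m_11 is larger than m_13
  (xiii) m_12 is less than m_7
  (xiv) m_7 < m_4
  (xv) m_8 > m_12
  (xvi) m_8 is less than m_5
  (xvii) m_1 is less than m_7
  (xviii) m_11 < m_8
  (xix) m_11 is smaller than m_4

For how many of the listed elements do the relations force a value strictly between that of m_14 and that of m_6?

Chaining upward from m_6 reaches: m_8, m_5, m_4.
Chaining downward from m_14 reaches: m_12, m_9, m_1, m_13, m_11, m_7, m_8, m_5, m_2.
Strictly between m_6 and m_14 are those in both lists: m_8, m_5 — 2 elements.

2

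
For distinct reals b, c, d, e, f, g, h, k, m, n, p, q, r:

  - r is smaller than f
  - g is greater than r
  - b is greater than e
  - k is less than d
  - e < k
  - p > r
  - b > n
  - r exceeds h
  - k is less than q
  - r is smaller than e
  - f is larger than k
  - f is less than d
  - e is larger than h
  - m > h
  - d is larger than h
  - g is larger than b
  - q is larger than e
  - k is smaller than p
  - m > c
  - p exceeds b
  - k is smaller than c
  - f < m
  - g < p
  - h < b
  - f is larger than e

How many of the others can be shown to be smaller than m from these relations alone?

6

From m the given relations immediately reach h, c, f.
From those, r, e, k — 6 in total.
No other element is forced below m by the given relations, so the count is 6.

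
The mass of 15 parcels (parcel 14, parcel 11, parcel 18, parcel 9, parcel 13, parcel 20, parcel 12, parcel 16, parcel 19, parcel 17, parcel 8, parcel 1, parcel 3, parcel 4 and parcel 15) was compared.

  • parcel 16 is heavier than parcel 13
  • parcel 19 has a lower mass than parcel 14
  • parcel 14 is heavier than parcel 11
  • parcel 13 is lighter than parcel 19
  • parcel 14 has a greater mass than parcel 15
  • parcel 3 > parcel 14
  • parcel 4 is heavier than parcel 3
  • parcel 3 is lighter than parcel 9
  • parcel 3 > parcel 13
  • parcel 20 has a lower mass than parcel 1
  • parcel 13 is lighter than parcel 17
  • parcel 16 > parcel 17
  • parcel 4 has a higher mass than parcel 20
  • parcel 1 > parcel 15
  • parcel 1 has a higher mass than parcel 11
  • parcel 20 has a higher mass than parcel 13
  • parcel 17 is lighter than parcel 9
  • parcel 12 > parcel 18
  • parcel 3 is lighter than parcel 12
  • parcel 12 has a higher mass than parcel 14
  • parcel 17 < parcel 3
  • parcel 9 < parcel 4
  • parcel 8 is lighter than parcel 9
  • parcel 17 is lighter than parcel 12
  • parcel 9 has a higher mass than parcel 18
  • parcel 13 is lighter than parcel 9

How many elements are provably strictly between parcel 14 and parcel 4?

The relations place parcel 14 below parcel 4. An element lies strictly between them when it is forced above parcel 14 and also forced below parcel 4.
Above parcel 14: {parcel 3, parcel 12, parcel 9}. Below parcel 4: {parcel 11, parcel 13, parcel 17, parcel 19, parcel 18, parcel 15, parcel 8, parcel 3, parcel 20, parcel 9}.
Intersection: {parcel 3, parcel 9} — 2.

2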